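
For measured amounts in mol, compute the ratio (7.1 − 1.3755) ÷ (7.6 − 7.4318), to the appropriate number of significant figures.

3 × 10¹

7.1 − 1.3755 = 5.7245, limited to 1 d.p. → 2 s.f.; 7.6 − 7.4318 = 0.1682, limited to 1 d.p. → 1 s.f.
Carrying full precision, 5.7245 ÷ 0.1682 = 34.0338882283…; keep min(2, 1) = 1 s.f.
Rounded to 1 significant figure: 3 × 10¹.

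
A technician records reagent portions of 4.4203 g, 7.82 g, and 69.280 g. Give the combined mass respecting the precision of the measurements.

81.52 g

4.4203 g + 7.82 g + 69.280 g = 81.5203 g.
Addition/subtraction keeps the fewest decimal places: 4.4203 → 4 decimal places, 7.82 → 2 decimal places, 69.280 → 3 decimal places; limit is 2.
Rounded to 2 decimal places: 81.52 g.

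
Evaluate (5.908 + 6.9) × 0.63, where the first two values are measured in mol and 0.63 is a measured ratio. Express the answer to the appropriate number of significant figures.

5.908 mol + 6.9 mol = 12.808 mol; the sum is limited to 1 decimal place (3 s.f.).
Carrying full precision, 12.808 × 0.63 = 8.06904 mol; 0.63 has 2 s.f., so the result keeps min(3, 2) = 2 s.f.
Rounded to 2 significant figures: 8.1 mol.

8.1 mol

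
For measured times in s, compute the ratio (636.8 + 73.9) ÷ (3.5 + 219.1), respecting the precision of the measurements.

3.193

636.8 + 73.9 = 710.7, limited to 1 d.p. → 4 s.f.; 3.5 + 219.1 = 222.6, limited to 1 d.p. → 4 s.f.
Carrying full precision, 710.7 ÷ 222.6 = 3.19272237197…; keep min(4, 4) = 4 s.f.
Rounded to 4 significant figures: 3.193.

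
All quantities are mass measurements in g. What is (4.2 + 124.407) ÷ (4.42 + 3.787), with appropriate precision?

4.2 + 124.407 = 128.607, limited to 1 d.p. → 4 s.f.; 4.42 + 3.787 = 8.207, limited to 2 d.p. → 3 s.f.
Carrying full precision, 128.607 ÷ 8.207 = 15.6704033142…; keep min(4, 3) = 3 s.f.
Rounded to 3 significant figures: 15.7.

15.7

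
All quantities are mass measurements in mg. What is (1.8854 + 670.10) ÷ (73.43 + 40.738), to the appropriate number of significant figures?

5.8859

1.8854 + 670.10 = 671.9854, limited to 2 d.p. → 5 s.f.; 73.43 + 40.738 = 114.168, limited to 2 d.p. → 5 s.f.
Carrying full precision, 671.9854 ÷ 114.168 = 5.88593476281…; keep min(5, 5) = 5 s.f.
Rounded to 5 significant figures: 5.8859.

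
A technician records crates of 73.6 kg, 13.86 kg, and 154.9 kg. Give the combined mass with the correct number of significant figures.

73.6 kg + 13.86 kg + 154.9 kg = 242.36 kg.
Addition/subtraction keeps the fewest decimal places: 73.6 → 1 decimal place, 13.86 → 2 decimal places, 154.9 → 1 decimal place; limit is 1.
Rounded to 1 decimal place: 242.4 kg.

242.4 kg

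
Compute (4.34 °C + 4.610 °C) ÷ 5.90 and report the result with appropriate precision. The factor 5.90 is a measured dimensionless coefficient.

1.52 °C

4.34 °C + 4.610 °C = 8.950 °C; the sum is limited to 2 decimal places (3 s.f.).
Carrying full precision, 8.950 ÷ 5.90 = 1.51694915254… °C; 5.90 has 3 s.f., so the result keeps min(3, 3) = 3 s.f.
Rounded to 3 significant figures: 1.52 °C.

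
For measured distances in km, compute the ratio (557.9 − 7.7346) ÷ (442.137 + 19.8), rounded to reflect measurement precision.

557.9 − 7.7346 = 550.1654, limited to 1 d.p. → 4 s.f.; 442.137 + 19.8 = 461.937, limited to 1 d.p. → 4 s.f.
Carrying full precision, 550.1654 ÷ 461.937 = 1.19099660776…; keep min(4, 4) = 4 s.f.
Rounded to 4 significant figures: 1.191.

1.191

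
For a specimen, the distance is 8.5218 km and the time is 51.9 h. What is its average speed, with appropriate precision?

average speed = 8.5218 km ÷ 51.9 h = 0.164196531792… km/h.
8.5218 has 5 significant figures; 51.9 has 3.
Division/multiplication keeps the fewest: 3 significant figures.
Rounded: 0.164 km/h.

0.164 km/h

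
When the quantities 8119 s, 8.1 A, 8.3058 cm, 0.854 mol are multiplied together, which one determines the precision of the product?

8.1 A

8119 s → 4 s.f.; 8.1 A → 2 s.f.; 8.3058 cm → 5 s.f.; 0.854 mol → 3 s.f.
The fewest is 2 significant figures, from 8.1 A.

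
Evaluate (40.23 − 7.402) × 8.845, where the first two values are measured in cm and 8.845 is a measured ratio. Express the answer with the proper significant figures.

40.23 cm − 7.402 cm = 32.828 cm; the difference is limited to 2 decimal places (4 s.f.).
Carrying full precision, 32.828 × 8.845 = 290.36366 cm; 8.845 has 4 s.f., so the result keeps min(4, 4) = 4 s.f.
Rounded to 4 significant figures: 2.904 × 10² cm.

2.904 × 10² cm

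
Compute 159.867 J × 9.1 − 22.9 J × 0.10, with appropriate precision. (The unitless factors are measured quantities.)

1.5 × 10^3 J

159.867 × 9.1 = 1454.7897 → 1.5 × 10^3 J (2 s.f., last digit at the 10^2 place).
22.9 × 0.10 = 2.29 → 2.3 J (2 s.f., last digit at the 10^-1 place).
Difference: 1452.4997 J; keep the coarser place, 10^2.
Result: 1.5 × 10^3 J.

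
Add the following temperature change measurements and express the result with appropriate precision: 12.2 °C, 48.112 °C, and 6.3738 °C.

12.2 °C + 48.112 °C + 6.3738 °C = 66.6858 °C.
Addition/subtraction keeps the fewest decimal places: 12.2 → 1 decimal place, 48.112 → 3 decimal places, 6.3738 → 4 decimal places; limit is 1.
Rounded to 1 decimal place: 66.7 °C.

66.7 °C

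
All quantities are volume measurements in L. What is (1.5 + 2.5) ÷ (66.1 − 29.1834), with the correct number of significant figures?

0.11

1.5 + 2.5 = 4.0, limited to 1 d.p. → 2 s.f.; 66.1 − 29.1834 = 36.9166, limited to 1 d.p. → 3 s.f.
Carrying full precision, 4.0 ÷ 36.9166 = 0.10835234014…; keep min(2, 3) = 2 s.f.
Rounded to 2 significant figures: 0.11.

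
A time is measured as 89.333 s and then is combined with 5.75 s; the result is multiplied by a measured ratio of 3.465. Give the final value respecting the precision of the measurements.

329.5 s

89.333 s + 5.75 s = 95.083 s; the sum is limited to 2 decimal places (4 s.f.).
Carrying full precision, 95.083 × 3.465 = 329.462595 s; 3.465 has 4 s.f., so the result keeps min(4, 4) = 4 s.f.
Rounded to 4 significant figures: 329.5 s.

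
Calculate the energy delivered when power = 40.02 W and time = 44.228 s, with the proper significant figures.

energy delivered = 40.02 W × 44.228 s = 1770.00456 J.
40.02 has 4 significant figures; 44.228 has 5.
Division/multiplication keeps the fewest: 4 significant figures.
Rounded: 1.770 × 10^3 J.

1.770 × 10^3 J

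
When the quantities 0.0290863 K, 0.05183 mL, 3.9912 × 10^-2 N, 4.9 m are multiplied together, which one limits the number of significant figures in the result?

0.0290863 K → 6 s.f.; 0.05183 mL → 4 s.f.; 3.9912 × 10^-2 N → 5 s.f.; 4.9 m → 2 s.f.
The fewest is 2 significant figures, from 4.9 m.

4.9 m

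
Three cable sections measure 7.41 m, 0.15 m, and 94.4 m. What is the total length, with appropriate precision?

102.0 m

7.41 m + 0.15 m + 94.4 m = 101.96 m.
Addition/subtraction keeps the fewest decimal places: 7.41 → 2 decimal places, 0.15 → 2 decimal places, 94.4 → 1 decimal place; limit is 1.
Rounded to 1 decimal place: 102.0 m.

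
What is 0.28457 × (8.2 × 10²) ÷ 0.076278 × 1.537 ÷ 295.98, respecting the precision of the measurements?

16

0.28457 × (8.2 × 10²) ÷ 0.076278 × 1.537 ÷ 295.98 = 15.8860223982…
Multiplication/division keeps the fewest significant figures: 0.28457 → 5 s.f., 8.2 × 10² → 2 s.f., 0.076278 → 5 s.f., 1.537 → 4 s.f., 295.98 → 5 s.f.; limit is 2.
Rounded to 2 significant figures: 16.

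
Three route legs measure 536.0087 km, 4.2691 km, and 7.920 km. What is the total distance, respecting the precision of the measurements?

536.0087 km + 4.2691 km + 7.920 km = 548.1978 km.
Addition/subtraction keeps the fewest decimal places: 536.0087 → 4 decimal places, 4.2691 → 4 decimal places, 7.920 → 3 decimal places; limit is 3.
Rounded to 3 decimal places: 548.198 km.

548.198 km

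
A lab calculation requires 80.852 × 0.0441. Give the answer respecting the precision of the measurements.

3.57

80.852 × 0.0441 = 3.5655732
Multiplication/division keeps the fewest significant figures: 80.852 → 5 s.f., 0.0441 → 3 s.f.; limit is 3.
Rounded to 3 significant figures: 3.57.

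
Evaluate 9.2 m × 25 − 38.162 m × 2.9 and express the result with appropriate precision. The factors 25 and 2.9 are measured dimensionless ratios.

1.2 × 10² m

9.2 × 25 = 230 → 2.3 × 10² m (2 s.f., last digit at the 10^1 place).
38.162 × 2.9 = 110.6698 → 1.1 × 10² m (2 s.f., last digit at the 10^1 place).
Difference: 119.3302 m; keep the coarser place, 10^1.
Result: 1.2 × 10² m.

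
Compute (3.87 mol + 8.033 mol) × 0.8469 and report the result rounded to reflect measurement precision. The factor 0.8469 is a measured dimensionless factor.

3.87 mol + 8.033 mol = 11.903 mol; the sum is limited to 2 decimal places (4 s.f.).
Carrying full precision, 11.903 × 0.8469 = 10.0806507 mol; 0.8469 has 4 s.f., so the result keeps min(4, 4) = 4 s.f.
Rounded to 4 significant figures: 10.08 mol.

10.08 mol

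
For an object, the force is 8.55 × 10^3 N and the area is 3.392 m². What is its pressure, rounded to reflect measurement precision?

pressure = 8.55 × 10^3 N ÷ 3.392 m² = 2520.63679245… Pa.
8.55 × 10^3 has 3 significant figures; 3.392 has 4.
Division/multiplication keeps the fewest: 3 significant figures.
Rounded: 2.52 × 10^3 Pa.

2.52 × 10^3 Pa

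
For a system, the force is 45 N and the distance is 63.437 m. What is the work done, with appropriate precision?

work done = 45 N × 63.437 m = 2854.665 J.
45 has 2 significant figures; 63.437 has 5.
Division/multiplication keeps the fewest: 2 significant figures.
Rounded: 2.9 × 10³ J.

2.9 × 10³ J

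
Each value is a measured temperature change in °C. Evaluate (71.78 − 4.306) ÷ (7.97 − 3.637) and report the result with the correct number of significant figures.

71.78 − 4.306 = 67.474, limited to 2 d.p. → 4 s.f.; 7.97 − 3.637 = 4.333, limited to 2 d.p. → 3 s.f.
Carrying full precision, 67.474 ÷ 4.333 = 15.5721209324…; keep min(4, 3) = 3 s.f.
Rounded to 3 significant figures: 15.6.

15.6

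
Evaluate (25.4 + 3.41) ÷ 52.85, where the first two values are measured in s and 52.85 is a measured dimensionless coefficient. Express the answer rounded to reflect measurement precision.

0.545 s

25.4 s + 3.41 s = 28.81 s; the sum is limited to 1 decimal place (3 s.f.).
Carrying full precision, 28.81 ÷ 52.85 = 0.545127719962… s; 52.85 has 4 s.f., so the result keeps min(3, 4) = 3 s.f.
Rounded to 3 significant figures: 0.545 s.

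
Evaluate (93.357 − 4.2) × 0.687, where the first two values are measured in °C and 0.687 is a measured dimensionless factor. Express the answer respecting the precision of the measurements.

93.357 °C − 4.2 °C = 89.157 °C; the difference is limited to 1 decimal place (3 s.f.).
Carrying full precision, 89.157 × 0.687 = 61.250859 °C; 0.687 has 3 s.f., so the result keeps min(3, 3) = 3 s.f.
Rounded to 3 significant figures: 61.3 °C.

61.3 °C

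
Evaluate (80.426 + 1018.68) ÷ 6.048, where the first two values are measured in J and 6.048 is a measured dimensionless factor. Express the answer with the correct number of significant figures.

181.7 J

80.426 J + 1018.68 J = 1099.106 J; the sum is limited to 2 decimal places (6 s.f.).
Carrying full precision, 1099.106 ÷ 6.048 = 181.730489418… J; 6.048 has 4 s.f., so the result keeps min(6, 4) = 4 s.f.
Rounded to 4 significant figures: 181.7 J.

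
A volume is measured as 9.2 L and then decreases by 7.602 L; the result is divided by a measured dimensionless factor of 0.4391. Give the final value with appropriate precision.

3.6 L

9.2 L − 7.602 L = 1.598 L; the difference is limited to 1 decimal place (2 s.f.).
Carrying full precision, 1.598 ÷ 0.4391 = 3.63926212708… L; 0.4391 has 4 s.f., so the result keeps min(2, 4) = 2 s.f.
Rounded to 2 significant figures: 3.6 L.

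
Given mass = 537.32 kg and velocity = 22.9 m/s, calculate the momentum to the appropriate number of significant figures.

momentum = 537.32 kg × 22.9 m/s = 12304.628 kg·m/s.
537.32 has 5 significant figures; 22.9 has 3.
Division/multiplication keeps the fewest: 3 significant figures.
Rounded: 1.23 × 10^4 kg·m/s.

1.23 × 10^4 kg·m/s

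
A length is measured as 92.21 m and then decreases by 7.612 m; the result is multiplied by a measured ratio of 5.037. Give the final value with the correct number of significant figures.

92.21 m − 7.612 m = 84.598 m; the difference is limited to 2 decimal places (4 s.f.).
Carrying full precision, 84.598 × 5.037 = 426.120126 m; 5.037 has 4 s.f., so the result keeps min(4, 4) = 4 s.f.
Rounded to 4 significant figures: 426.1 m.

426.1 m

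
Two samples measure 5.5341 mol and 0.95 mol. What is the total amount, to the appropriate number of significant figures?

6.48 mol

5.5341 mol + 0.95 mol = 6.4841 mol.
Addition/subtraction keeps the fewest decimal places: 5.5341 → 4 decimal places, 0.95 → 2 decimal places; limit is 2.
Rounded to 2 decimal places: 6.48 mol.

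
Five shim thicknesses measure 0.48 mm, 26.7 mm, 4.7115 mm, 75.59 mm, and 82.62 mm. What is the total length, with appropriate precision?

0.48 mm + 26.7 mm + 4.7115 mm + 75.59 mm + 82.62 mm = 190.1015 mm.
Addition/subtraction keeps the fewest decimal places: 0.48 → 2 decimal places, 26.7 → 1 decimal place, 4.7115 → 4 decimal places, 75.59 → 2 decimal places, 82.62 → 2 decimal places; limit is 1.
Rounded to 1 decimal place: 190.1 mm.

190.1 mm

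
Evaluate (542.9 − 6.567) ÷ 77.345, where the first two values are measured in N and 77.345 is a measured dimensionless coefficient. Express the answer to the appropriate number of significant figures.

6.934 N

542.9 N − 6.567 N = 536.333 N; the difference is limited to 1 decimal place (4 s.f.).
Carrying full precision, 536.333 ÷ 77.345 = 6.93429439524… N; 77.345 has 5 s.f., so the result keeps min(4, 5) = 4 s.f.
Rounded to 4 significant figures: 6.934 N.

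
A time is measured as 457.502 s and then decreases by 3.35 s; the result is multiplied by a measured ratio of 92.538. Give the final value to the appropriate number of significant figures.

457.502 s − 3.35 s = 454.152 s; the difference is limited to 2 decimal places (5 s.f.).
Carrying full precision, 454.152 × 92.538 = 42026.317776 s; 92.538 has 5 s.f., so the result keeps min(5, 5) = 5 s.f.
Rounded to 5 significant figures: 42026 s.

42026 s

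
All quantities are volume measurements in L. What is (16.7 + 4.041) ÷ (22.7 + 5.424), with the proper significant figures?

16.7 + 4.041 = 20.741, limited to 1 d.p. → 3 s.f.; 22.7 + 5.424 = 28.124, limited to 1 d.p. → 3 s.f.
Carrying full precision, 20.741 ÷ 28.124 = 0.737483999431…; keep min(3, 3) = 3 s.f.
Rounded to 3 significant figures: 0.737.

0.737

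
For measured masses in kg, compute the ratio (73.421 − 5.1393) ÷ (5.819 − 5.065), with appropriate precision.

90.6

73.421 − 5.1393 = 68.2817, limited to 3 d.p. → 5 s.f.; 5.819 − 5.065 = 0.754, limited to 3 d.p. → 3 s.f.
Carrying full precision, 68.2817 ÷ 0.754 = 90.5592838196…; keep min(5, 3) = 3 s.f.
Rounded to 3 significant figures: 90.6.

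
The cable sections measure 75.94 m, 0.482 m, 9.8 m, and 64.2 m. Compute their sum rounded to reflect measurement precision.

150.4 m

75.94 m + 0.482 m + 9.8 m + 64.2 m = 150.422 m.
Addition/subtraction keeps the fewest decimal places: 75.94 → 2 decimal places, 0.482 → 3 decimal places, 9.8 → 1 decimal place, 64.2 → 1 decimal place; limit is 1.
Rounded to 1 decimal place: 150.4 m.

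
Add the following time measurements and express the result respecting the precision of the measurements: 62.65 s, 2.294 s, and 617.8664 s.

62.65 s + 2.294 s + 617.8664 s = 682.8104 s.
Addition/subtraction keeps the fewest decimal places: 62.65 → 2 decimal places, 2.294 → 3 decimal places, 617.8664 → 4 decimal places; limit is 2.
Rounded to 2 decimal places: 682.81 s.

682.81 s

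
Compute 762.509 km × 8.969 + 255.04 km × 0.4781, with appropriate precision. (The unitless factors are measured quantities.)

6.961 × 10³ km

762.509 × 8.969 = 6838.943221 → 6839 km (4 s.f., last digit at the 10^0 place).
255.04 × 0.4781 = 121.934624 → 121.9 km (4 s.f., last digit at the 10^-1 place).
Sum: 6960.877845 km; keep the coarser place, 10^0.
Result: 6.961 × 10³ km.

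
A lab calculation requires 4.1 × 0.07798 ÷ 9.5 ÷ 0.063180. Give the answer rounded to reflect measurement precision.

4.1 × 0.07798 ÷ 9.5 ÷ 0.063180 = 0.53267689642…
Multiplication/division keeps the fewest significant figures: 4.1 → 2 s.f., 0.07798 → 4 s.f., 9.5 → 2 s.f., 0.063180 → 5 s.f.; limit is 2.
Rounded to 2 significant figures: 0.53.

0.53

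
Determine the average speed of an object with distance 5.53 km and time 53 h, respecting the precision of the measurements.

average speed = 5.53 km ÷ 53 h = 0.104339622642… km/h.
5.53 has 3 significant figures; 53 has 2.
Division/multiplication keeps the fewest: 2 significant figures.
Rounded: 0.10 km/h.

0.10 km/h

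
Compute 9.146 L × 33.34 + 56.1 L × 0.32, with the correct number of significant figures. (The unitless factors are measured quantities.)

9.146 × 33.34 = 304.92764 → 3.049 × 10² L (4 s.f., last digit at the 10^-1 place).
56.1 × 0.32 = 17.952 → 18 L (2 s.f., last digit at the 10^0 place).
Sum: 322.87964 L; keep the coarser place, 10^0.
Result: 3.23 × 10² L.

3.23 × 10² L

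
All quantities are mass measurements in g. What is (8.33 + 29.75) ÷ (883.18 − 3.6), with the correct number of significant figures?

8.33 + 29.75 = 38.08, limited to 2 d.p. → 4 s.f.; 883.18 − 3.6 = 879.58, limited to 1 d.p. → 4 s.f.
Carrying full precision, 38.08 ÷ 879.58 = 0.0432933900271…; keep min(4, 4) = 4 s.f.
Rounded to 4 significant figures: 4.329 × 10⁻².

4.329 × 10⁻²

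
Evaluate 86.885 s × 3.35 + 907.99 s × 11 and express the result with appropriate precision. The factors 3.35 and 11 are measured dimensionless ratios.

86.885 × 3.35 = 291.06475 → 291 s (3 s.f., last digit at the 10^0 place).
907.99 × 11 = 9987.89 → 1.0 × 10^4 s (2 s.f., last digit at the 10^3 place).
Sum: 10278.95475 s; keep the coarser place, 10^3.
Result: 1.0 × 10^4 s.

1.0 × 10^4 s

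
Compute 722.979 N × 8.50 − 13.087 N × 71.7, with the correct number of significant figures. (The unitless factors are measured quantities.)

722.979 × 8.50 = 6145.3215 → 6.15 × 10³ N (3 s.f., last digit at the 10^1 place).
13.087 × 71.7 = 938.3379 → 938 N (3 s.f., last digit at the 10^0 place).
Difference: 5206.9836 N; keep the coarser place, 10^1.
Result: 5.21 × 10³ N.

5.21 × 10³ N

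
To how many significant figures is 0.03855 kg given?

4

0.03855: leading zeros are not significant.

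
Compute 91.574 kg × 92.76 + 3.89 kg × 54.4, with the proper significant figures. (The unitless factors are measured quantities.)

91.574 × 92.76 = 8494.40424 → 8494 kg (4 s.f., last digit at the 10^0 place).
3.89 × 54.4 = 211.616 → 212 kg (3 s.f., last digit at the 10^0 place).
Sum: 8706.02024 kg; keep the coarser place, 10^0.
Result: 8.706 × 10^3 kg.

8.706 × 10^3 kg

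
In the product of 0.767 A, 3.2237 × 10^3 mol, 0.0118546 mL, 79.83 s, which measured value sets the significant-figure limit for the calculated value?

0.767 A → 3 s.f.; 3.2237 × 10^3 mol → 5 s.f.; 0.0118546 mL → 6 s.f.; 79.83 s → 4 s.f.
The fewest is 3 significant figures, from 0.767 A.

0.767 A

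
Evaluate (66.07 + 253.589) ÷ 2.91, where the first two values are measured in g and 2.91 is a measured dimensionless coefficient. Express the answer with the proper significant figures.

1.10 × 10² g

66.07 g + 253.589 g = 319.659 g; the sum is limited to 2 decimal places (5 s.f.).
Carrying full precision, 319.659 ÷ 2.91 = 109.848453608… g; 2.91 has 3 s.f., so the result keeps min(5, 3) = 3 s.f.
Rounded to 3 significant figures: 1.10 × 10² g.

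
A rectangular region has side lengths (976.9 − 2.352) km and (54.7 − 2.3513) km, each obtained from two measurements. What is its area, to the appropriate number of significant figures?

5.10 × 10⁴ km²

976.9 − 2.352 = 974.548, limited to 1 d.p. → 4 s.f.; 54.7 − 2.3513 = 52.3487, limited to 1 d.p. → 3 s.f.
Carrying full precision, 974.548 × 52.3487 = 51016.3208876; keep min(4, 3) = 3 s.f.
Rounded to 3 significant figures: 5.10 × 10⁴ km².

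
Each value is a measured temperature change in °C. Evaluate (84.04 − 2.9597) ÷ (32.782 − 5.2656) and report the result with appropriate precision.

84.04 − 2.9597 = 81.0803, limited to 2 d.p. → 4 s.f.; 32.782 − 5.2656 = 27.5164, limited to 3 d.p. → 5 s.f.
Carrying full precision, 81.0803 ÷ 27.5164 = 2.94661729005…; keep min(4, 5) = 4 s.f.
Rounded to 4 significant figures: 2.947.

2.947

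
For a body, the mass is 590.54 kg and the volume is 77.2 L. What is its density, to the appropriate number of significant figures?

density = 590.54 kg ÷ 77.2 L = 7.64948186528… kg/L.
590.54 has 5 significant figures; 77.2 has 3.
Division/multiplication keeps the fewest: 3 significant figures.
Rounded: 7.65 kg/L.

7.65 kg/L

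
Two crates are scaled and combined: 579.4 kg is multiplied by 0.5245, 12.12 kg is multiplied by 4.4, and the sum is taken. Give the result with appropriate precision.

357 kg

579.4 × 0.5245 = 303.8953 → 303.9 kg (4 s.f., last digit at the 10^-1 place).
12.12 × 4.4 = 53.328 → 53 kg (2 s.f., last digit at the 10^0 place).
Sum: 357.2233 kg; keep the coarser place, 10^0.
Result: 357 kg.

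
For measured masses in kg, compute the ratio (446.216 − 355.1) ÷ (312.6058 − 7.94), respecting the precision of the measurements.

446.216 − 355.1 = 91.116, limited to 1 d.p. → 3 s.f.; 312.6058 − 7.94 = 304.6658, limited to 2 d.p. → 5 s.f.
Carrying full precision, 91.116 ÷ 304.6658 = 0.29906868444…; keep min(3, 5) = 3 s.f.
Rounded to 3 significant figures: 0.299.

0.299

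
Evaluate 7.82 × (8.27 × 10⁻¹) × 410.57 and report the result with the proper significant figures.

7.82 × (8.27 × 10⁻¹) × 410.57 = 2655.2136698
Multiplication/division keeps the fewest significant figures: 7.82 → 3 s.f., 8.27 × 10⁻¹ → 3 s.f., 410.57 → 5 s.f.; limit is 3.
Rounded to 3 significant figures: 2.66 × 10³.

2.66 × 10³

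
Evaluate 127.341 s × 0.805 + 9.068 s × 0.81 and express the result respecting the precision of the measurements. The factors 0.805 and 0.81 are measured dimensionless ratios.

127.341 × 0.805 = 102.509505 → 103 s (3 s.f., last digit at the 10^0 place).
9.068 × 0.81 = 7.34508 → 7.3 s (2 s.f., last digit at the 10^-1 place).
Sum: 109.854585 s; keep the coarser place, 10^0.
Result: 1.10 × 10^2 s.

1.10 × 10^2 s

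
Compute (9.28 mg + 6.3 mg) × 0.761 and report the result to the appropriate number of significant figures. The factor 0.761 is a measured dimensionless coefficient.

11.9 mg

9.28 mg + 6.3 mg = 15.58 mg; the sum is limited to 1 decimal place (3 s.f.).
Carrying full precision, 15.58 × 0.761 = 11.85638 mg; 0.761 has 3 s.f., so the result keeps min(3, 3) = 3 s.f.
Rounded to 3 significant figures: 11.9 mg.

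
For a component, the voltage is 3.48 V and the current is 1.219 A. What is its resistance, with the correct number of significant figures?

2.85 Ω

resistance = 3.48 V ÷ 1.219 A = 2.85479901559… Ω.
3.48 has 3 significant figures; 1.219 has 4.
Division/multiplication keeps the fewest: 3 significant figures.
Rounded: 2.85 Ω.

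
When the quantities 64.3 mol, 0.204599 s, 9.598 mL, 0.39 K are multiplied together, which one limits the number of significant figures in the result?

0.39 K

64.3 mol → 3 s.f.; 0.204599 s → 6 s.f.; 9.598 mL → 4 s.f.; 0.39 K → 2 s.f.
The fewest is 2 significant figures, from 0.39 K.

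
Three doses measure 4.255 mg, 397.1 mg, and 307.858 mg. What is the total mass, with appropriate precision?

709.2 mg

4.255 mg + 397.1 mg + 307.858 mg = 709.213 mg.
Addition/subtraction keeps the fewest decimal places: 4.255 → 3 decimal places, 397.1 → 1 decimal place, 307.858 → 3 decimal places; limit is 1.
Rounded to 1 decimal place: 709.2 mg.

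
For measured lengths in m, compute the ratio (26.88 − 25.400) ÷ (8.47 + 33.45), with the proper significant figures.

26.88 − 25.400 = 1.480, limited to 2 d.p. → 3 s.f.; 8.47 + 33.45 = 41.92, limited to 2 d.p. → 4 s.f.
Carrying full precision, 1.480 ÷ 41.92 = 0.0353053435115…; keep min(3, 4) = 3 s.f.
Rounded to 3 significant figures: 0.0353.

0.0353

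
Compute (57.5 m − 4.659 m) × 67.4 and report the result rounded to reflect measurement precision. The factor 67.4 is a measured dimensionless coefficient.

57.5 m − 4.659 m = 52.841 m; the difference is limited to 1 decimal place (3 s.f.).
Carrying full precision, 52.841 × 67.4 = 3561.4834 m; 67.4 has 3 s.f., so the result keeps min(3, 3) = 3 s.f.
Rounded to 3 significant figures: 3.56 × 10³ m.

3.56 × 10³ m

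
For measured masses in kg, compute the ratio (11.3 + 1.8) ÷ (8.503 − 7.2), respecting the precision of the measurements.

11.3 + 1.8 = 13.1, limited to 1 d.p. → 3 s.f.; 8.503 − 7.2 = 1.303, limited to 1 d.p. → 2 s.f.
Carrying full precision, 13.1 ÷ 1.303 = 10.0537221796…; keep min(3, 2) = 2 s.f.
Rounded to 2 significant figures: 1.0 × 10^1.

1.0 × 10^1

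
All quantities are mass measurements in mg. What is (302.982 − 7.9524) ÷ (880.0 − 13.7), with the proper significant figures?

0.3406

302.982 − 7.9524 = 295.0296, limited to 3 d.p. → 6 s.f.; 880.0 − 13.7 = 866.3, limited to 1 d.p. → 4 s.f.
Carrying full precision, 295.0296 ÷ 866.3 = 0.340562853515…; keep min(6, 4) = 4 s.f.
Rounded to 4 significant figures: 0.3406.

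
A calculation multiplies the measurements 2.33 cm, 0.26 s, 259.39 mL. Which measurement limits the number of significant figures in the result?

0.26 s

2.33 cm → 3 s.f.; 0.26 s → 2 s.f.; 259.39 mL → 5 s.f.
The fewest is 2 significant figures, from 0.26 s.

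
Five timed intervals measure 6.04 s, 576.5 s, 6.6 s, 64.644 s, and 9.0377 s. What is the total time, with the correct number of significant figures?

6.628 × 10² s

6.04 s + 576.5 s + 6.6 s + 64.644 s + 9.0377 s = 662.8217 s.
Addition/subtraction keeps the fewest decimal places: 6.04 → 2 decimal places, 576.5 → 1 decimal place, 6.6 → 1 decimal place, 64.644 → 3 decimal places, 9.0377 → 4 decimal places; limit is 1.
Rounded to 1 decimal place: 6.628 × 10² s.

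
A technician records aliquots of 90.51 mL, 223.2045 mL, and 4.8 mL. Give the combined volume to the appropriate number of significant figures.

90.51 mL + 223.2045 mL + 4.8 mL = 318.5145 mL.
Addition/subtraction keeps the fewest decimal places: 90.51 → 2 decimal places, 223.2045 → 4 decimal places, 4.8 → 1 decimal place; limit is 1.
Rounded to 1 decimal place: 318.5 mL.

318.5 mL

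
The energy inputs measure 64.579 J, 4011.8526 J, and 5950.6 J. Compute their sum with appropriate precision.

64.579 J + 4011.8526 J + 5950.6 J = 10027.0316 J.
Addition/subtraction keeps the fewest decimal places: 64.579 → 3 decimal places, 4011.8526 → 4 decimal places, 5950.6 → 1 decimal place; limit is 1.
Rounded to 1 decimal place: 1.00270 × 10⁴ J.

1.00270 × 10⁴ J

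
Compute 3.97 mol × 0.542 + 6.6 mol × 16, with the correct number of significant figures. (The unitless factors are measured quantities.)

3.97 × 0.542 = 2.15174 → 2.15 mol (3 s.f., last digit at the 10^-2 place).
6.6 × 16 = 105.6 → 1.1 × 10² mol (2 s.f., last digit at the 10^1 place).
Sum: 107.75174 mol; keep the coarser place, 10^1.
Result: 1.1 × 10² mol.

1.1 × 10² mol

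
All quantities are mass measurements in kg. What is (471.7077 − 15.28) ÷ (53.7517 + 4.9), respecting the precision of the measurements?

7.78

471.7077 − 15.28 = 456.4277, limited to 2 d.p. → 5 s.f.; 53.7517 + 4.9 = 58.6517, limited to 1 d.p. → 3 s.f.
Carrying full precision, 456.4277 ÷ 58.6517 = 7.7820029087…; keep min(5, 3) = 3 s.f.
Rounded to 3 significant figures: 7.78.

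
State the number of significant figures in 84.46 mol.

84.46: every digit is nonzero and significant.

4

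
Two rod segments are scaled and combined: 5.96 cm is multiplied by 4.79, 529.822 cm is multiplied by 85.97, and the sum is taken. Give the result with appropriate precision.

5.96 × 4.79 = 28.5484 → 28.5 cm (3 s.f., last digit at the 10^-1 place).
529.822 × 85.97 = 45548.79734 → 4.555 × 10^4 cm (4 s.f., last digit at the 10^1 place).
Sum: 45577.34574 cm; keep the coarser place, 10^1.
Result: 4.558 × 10^4 cm.

4.558 × 10^4 cm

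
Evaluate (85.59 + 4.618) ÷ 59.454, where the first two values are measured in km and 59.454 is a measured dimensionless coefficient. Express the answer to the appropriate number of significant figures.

85.59 km + 4.618 km = 90.208 km; the sum is limited to 2 decimal places (4 s.f.).
Carrying full precision, 90.208 ÷ 59.454 = 1.51727385878… km; 59.454 has 5 s.f., so the result keeps min(4, 5) = 4 s.f.
Rounded to 4 significant figures: 1.517 km.

1.517 km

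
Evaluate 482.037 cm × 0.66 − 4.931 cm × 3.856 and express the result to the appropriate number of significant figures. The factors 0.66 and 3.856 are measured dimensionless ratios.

3.0 × 10² cm

482.037 × 0.66 = 318.14442 → 3.2 × 10² cm (2 s.f., last digit at the 10^1 place).
4.931 × 3.856 = 19.013936 → 19.01 cm (4 s.f., last digit at the 10^-2 place).
Difference: 299.130484 cm; keep the coarser place, 10^1.
Result: 3.0 × 10² cm.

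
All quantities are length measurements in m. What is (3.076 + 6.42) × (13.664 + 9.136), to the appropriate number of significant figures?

217 m²

3.076 + 6.42 = 9.496, limited to 2 d.p. → 3 s.f.; 13.664 + 9.136 = 22.800, limited to 3 d.p. → 5 s.f.
Carrying full precision, 9.496 × 22.800 = 216.5088; keep min(3, 5) = 3 s.f.
Rounded to 3 significant figures: 217 m².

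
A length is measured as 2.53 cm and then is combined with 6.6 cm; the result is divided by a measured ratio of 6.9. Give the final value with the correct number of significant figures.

2.53 cm + 6.6 cm = 9.13 cm; the sum is limited to 1 decimal place (2 s.f.).
Carrying full precision, 9.13 ÷ 6.9 = 1.3231884058… cm; 6.9 has 2 s.f., so the result keeps min(2, 2) = 2 s.f.
Rounded to 2 significant figures: 1.3 cm.

1.3 cm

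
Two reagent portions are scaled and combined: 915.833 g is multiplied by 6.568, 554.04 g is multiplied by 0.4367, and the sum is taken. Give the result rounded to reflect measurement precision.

6257 g

915.833 × 6.568 = 6015.191144 → 6015 g (4 s.f., last digit at the 10^0 place).
554.04 × 0.4367 = 241.949268 → 241.9 g (4 s.f., last digit at the 10^-1 place).
Sum: 6257.140412 g; keep the coarser place, 10^0.
Result: 6257 g.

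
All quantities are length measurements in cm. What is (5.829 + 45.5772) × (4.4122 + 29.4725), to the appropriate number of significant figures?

1741.9 cm²

5.829 + 45.5772 = 51.4062, limited to 3 d.p. → 5 s.f.; 4.4122 + 29.4725 = 33.8847, limited to 4 d.p. → 6 s.f.
Carrying full precision, 51.4062 × 33.8847 = 1741.88366514; keep min(5, 6) = 5 s.f.
Rounded to 5 significant figures: 1741.9 cm².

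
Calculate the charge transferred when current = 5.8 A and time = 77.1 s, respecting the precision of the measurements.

charge transferred = 5.8 A × 77.1 s = 447.18 C.
5.8 has 2 significant figures; 77.1 has 3.
Division/multiplication keeps the fewest: 2 significant figures.
Rounded: 4.5 × 10² C.

4.5 × 10² C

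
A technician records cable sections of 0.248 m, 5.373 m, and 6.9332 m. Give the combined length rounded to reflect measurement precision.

12.554 m

0.248 m + 5.373 m + 6.9332 m = 12.5542 m.
Addition/subtraction keeps the fewest decimal places: 0.248 → 3 decimal places, 5.373 → 3 decimal places, 6.9332 → 4 decimal places; limit is 3.
Rounded to 3 decimal places: 12.554 m.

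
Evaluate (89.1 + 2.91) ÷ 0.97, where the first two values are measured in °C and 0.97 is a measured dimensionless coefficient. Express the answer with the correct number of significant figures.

95 °C

89.1 °C + 2.91 °C = 92.01 °C; the sum is limited to 1 decimal place (3 s.f.).
Carrying full precision, 92.01 ÷ 0.97 = 94.8556701031… °C; 0.97 has 2 s.f., so the result keeps min(3, 2) = 2 s.f.
Rounded to 2 significant figures: 95 °C.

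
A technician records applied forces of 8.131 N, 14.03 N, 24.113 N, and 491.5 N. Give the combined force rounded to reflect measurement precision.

537.8 N

8.131 N + 14.03 N + 24.113 N + 491.5 N = 537.774 N.
Addition/subtraction keeps the fewest decimal places: 8.131 → 3 decimal places, 14.03 → 2 decimal places, 24.113 → 3 decimal places, 491.5 → 1 decimal place; limit is 1.
Rounded to 1 decimal place: 537.8 N.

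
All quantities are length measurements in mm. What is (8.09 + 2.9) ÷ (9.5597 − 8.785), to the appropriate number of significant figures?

8.09 + 2.9 = 10.99, limited to 1 d.p. → 3 s.f.; 9.5597 − 8.785 = 0.7747, limited to 3 d.p. → 3 s.f.
Carrying full precision, 10.99 ÷ 0.7747 = 14.186136569…; keep min(3, 3) = 3 s.f.
Rounded to 3 significant figures: 14.2.

14.2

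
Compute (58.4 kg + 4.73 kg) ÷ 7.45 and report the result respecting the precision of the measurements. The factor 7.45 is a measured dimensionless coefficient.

58.4 kg + 4.73 kg = 63.13 kg; the sum is limited to 1 decimal place (3 s.f.).
Carrying full precision, 63.13 ÷ 7.45 = 8.47382550336… kg; 7.45 has 3 s.f., so the result keeps min(3, 3) = 3 s.f.
Rounded to 3 significant figures: 8.47 kg.

8.47 kg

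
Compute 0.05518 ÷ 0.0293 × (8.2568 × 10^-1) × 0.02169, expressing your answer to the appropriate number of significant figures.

0.05518 ÷ 0.0293 × (8.2568 × 10^-1) × 0.02169 = 0.0337275964456…
Multiplication/division keeps the fewest significant figures: 0.05518 → 4 s.f., 0.0293 → 3 s.f., 8.2568 × 10^-1 → 5 s.f., 0.02169 → 4 s.f.; limit is 3.
Rounded to 3 significant figures: 3.37 × 10^-2.

3.37 × 10^-2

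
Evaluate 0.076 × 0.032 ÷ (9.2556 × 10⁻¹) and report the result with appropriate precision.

0.076 × 0.032 ÷ (9.2556 × 10⁻¹) = 0.0026275984269…
Multiplication/division keeps the fewest significant figures: 0.076 → 2 s.f., 0.032 → 2 s.f., 9.2556 × 10⁻¹ → 5 s.f.; limit is 2.
Rounded to 2 significant figures: 0.0026.

0.0026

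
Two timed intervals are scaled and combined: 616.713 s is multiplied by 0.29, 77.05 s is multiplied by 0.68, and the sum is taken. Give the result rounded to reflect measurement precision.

2.3 × 10^2 s

616.713 × 0.29 = 178.84677 → 1.8 × 10^2 s (2 s.f., last digit at the 10^1 place).
77.05 × 0.68 = 52.394 → 52 s (2 s.f., last digit at the 10^0 place).
Sum: 231.24077 s; keep the coarser place, 10^1.
Result: 2.3 × 10^2 s.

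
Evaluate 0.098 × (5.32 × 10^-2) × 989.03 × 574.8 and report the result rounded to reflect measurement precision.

0.098 × (5.32 × 10^-2) × 989.03 × 574.8 = 2963.90263324…
Multiplication/division keeps the fewest significant figures: 0.098 → 2 s.f., 5.32 × 10^-2 → 3 s.f., 989.03 → 5 s.f., 574.8 → 4 s.f.; limit is 2.
Rounded to 2 significant figures: 3.0 × 10^3.

3.0 × 10^3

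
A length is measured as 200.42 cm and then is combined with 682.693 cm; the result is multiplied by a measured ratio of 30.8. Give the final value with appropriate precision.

200.42 cm + 682.693 cm = 883.113 cm; the sum is limited to 2 decimal places (5 s.f.).
Carrying full precision, 883.113 × 30.8 = 27199.8804 cm; 30.8 has 3 s.f., so the result keeps min(5, 3) = 3 s.f.
Rounded to 3 significant figures: 2.72 × 10^4 cm.

2.72 × 10^4 cm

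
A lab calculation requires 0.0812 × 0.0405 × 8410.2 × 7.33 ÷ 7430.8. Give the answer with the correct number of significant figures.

0.0273

0.0812 × 0.0405 × 8410.2 × 7.33 ÷ 7430.8 = 0.0272826014248…
Multiplication/division keeps the fewest significant figures: 0.0812 → 3 s.f., 0.0405 → 3 s.f., 8410.2 → 5 s.f., 7.33 → 3 s.f., 7430.8 → 5 s.f.; limit is 3.
Rounded to 3 significant figures: 0.0273.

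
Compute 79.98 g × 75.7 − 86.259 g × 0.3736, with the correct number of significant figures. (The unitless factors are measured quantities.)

79.98 × 75.7 = 6054.486 → 6.05 × 10³ g (3 s.f., last digit at the 10^1 place).
86.259 × 0.3736 = 32.2263624 → 32.23 g (4 s.f., last digit at the 10^-2 place).
Difference: 6022.2596376 g; keep the coarser place, 10^1.
Result: 6.02 × 10³ g.

6.02 × 10³ g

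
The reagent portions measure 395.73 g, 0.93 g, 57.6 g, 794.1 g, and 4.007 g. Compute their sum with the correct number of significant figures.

395.73 g + 0.93 g + 57.6 g + 794.1 g + 4.007 g = 1252.367 g.
Addition/subtraction keeps the fewest decimal places: 395.73 → 2 decimal places, 0.93 → 2 decimal places, 57.6 → 1 decimal place, 794.1 → 1 decimal place, 4.007 → 3 decimal places; limit is 1.
Rounded to 1 decimal place: 1.2524 × 10³ g.

1.2524 × 10³ g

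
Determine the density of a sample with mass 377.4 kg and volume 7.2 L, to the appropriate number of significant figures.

52 kg/L

density = 377.4 kg ÷ 7.2 L = 52.4166666667… kg/L.
377.4 has 4 significant figures; 7.2 has 2.
Division/multiplication keeps the fewest: 2 significant figures.
Rounded: 52 kg/L.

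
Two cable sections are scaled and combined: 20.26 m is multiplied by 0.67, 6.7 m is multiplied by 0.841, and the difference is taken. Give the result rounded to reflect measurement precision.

8 m

20.26 × 0.67 = 13.5742 → 14 m (2 s.f., last digit at the 10^0 place).
6.7 × 0.841 = 5.6347 → 5.6 m (2 s.f., last digit at the 10^-1 place).
Difference: 7.9395 m; keep the coarser place, 10^0.
Result: 8 m.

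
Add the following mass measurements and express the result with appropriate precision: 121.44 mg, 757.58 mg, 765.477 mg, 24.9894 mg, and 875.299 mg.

2544.79 mg

121.44 mg + 757.58 mg + 765.477 mg + 24.9894 mg + 875.299 mg = 2544.7854 mg.
Addition/subtraction keeps the fewest decimal places: 121.44 → 2 decimal places, 757.58 → 2 decimal places, 765.477 → 3 decimal places, 24.9894 → 4 decimal places, 875.299 → 3 decimal places; limit is 2.
Rounded to 2 decimal places: 2544.79 mg.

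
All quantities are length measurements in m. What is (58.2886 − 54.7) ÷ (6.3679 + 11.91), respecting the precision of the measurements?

0.20

58.2886 − 54.7 = 3.5886, limited to 1 d.p. → 2 s.f.; 6.3679 + 11.91 = 18.2779, limited to 2 d.p. → 4 s.f.
Carrying full precision, 3.5886 ÷ 18.2779 = 0.196335465234…; keep min(2, 4) = 2 s.f.
Rounded to 2 significant figures: 0.20.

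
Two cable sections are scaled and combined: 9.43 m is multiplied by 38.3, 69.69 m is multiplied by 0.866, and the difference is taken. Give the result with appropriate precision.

301 m

9.43 × 38.3 = 361.169 → 3.61 × 10² m (3 s.f., last digit at the 10^0 place).
69.69 × 0.866 = 60.35154 → 60.4 m (3 s.f., last digit at the 10^-1 place).
Difference: 300.81746 m; keep the coarser place, 10^0.
Result: 301 m.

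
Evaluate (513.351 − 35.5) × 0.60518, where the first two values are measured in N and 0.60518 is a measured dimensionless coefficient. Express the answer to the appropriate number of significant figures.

513.351 N − 35.5 N = 477.851 N; the difference is limited to 1 decimal place (4 s.f.).
Carrying full precision, 477.851 × 0.60518 = 289.18586818 N; 0.60518 has 5 s.f., so the result keeps min(4, 5) = 4 s.f.
Rounded to 4 significant figures: 289.2 N.

289.2 N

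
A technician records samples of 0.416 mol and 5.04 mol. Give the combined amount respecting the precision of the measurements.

0.416 mol + 5.04 mol = 5.456 mol.
Addition/subtraction keeps the fewest decimal places: 0.416 → 3 decimal places, 5.04 → 2 decimal places; limit is 2.
Rounded to 2 decimal places: 5.46 mol.

5.46 mol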